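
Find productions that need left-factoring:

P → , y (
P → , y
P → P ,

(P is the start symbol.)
Left-factoring is needed when two productions for the same non-terminal
share a common prefix on the right-hand side.

Productions for P:
  P → , y (
  P → , y
  P → P ,

Found common prefix ', y' in productions for P

Answer: Yes, P has productions with common prefix ', y'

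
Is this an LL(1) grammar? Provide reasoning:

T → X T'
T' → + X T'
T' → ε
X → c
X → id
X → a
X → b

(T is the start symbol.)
Yes, the grammar is LL(1).

Relevant sets:
  FOLLOW(T') = { $ }

For T':
  PREDICT(T' → '+' X T') = { '+' }
  PREDICT(T' → ε) = { $ }
For X:
  PREDICT(X → c) = { 'c' }
  PREDICT(X → id) = { 'id' }
  PREDICT(X → a) = { 'a' }
  PREDICT(X → b) = { 'b' }
T has a single production, so nothing to check there.

All predict sets are disjoint. The grammar IS LL(1).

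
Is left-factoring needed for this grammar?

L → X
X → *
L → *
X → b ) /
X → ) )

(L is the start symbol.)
Left-factoring is needed when two productions for the same non-terminal
share a common prefix on the right-hand side.

Productions for L:
  L → X
  L → *
Productions for X:
  X → *
  X → b ) /
  X → ) )

No common prefixes found.

Answer: No, left-factoring is not needed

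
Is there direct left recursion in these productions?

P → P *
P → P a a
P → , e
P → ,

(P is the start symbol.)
Yes, P is left-recursive

Direct left recursion occurs when N → N α for some non-terminal N (the right-hand side begins with the left-hand side itself).

P → P *: LEFT RECURSIVE (starts with P)
P → P a a: LEFT RECURSIVE (starts with P)
P → , e: starts with ','
P → ,: starts with ','

The grammar has direct left recursion on: P.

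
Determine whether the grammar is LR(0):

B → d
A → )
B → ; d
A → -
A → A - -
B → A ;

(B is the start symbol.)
Yes, the grammar is LR(0)

Augment with B' → B and build the canonical LR(0) collection (I0 = CLOSURE({[B' → . B]}), then GOTO on every symbol after a dot until no new states appear). It has 11 states:
  I0: { [A → . )], [A → . -], [A → . A - -], [B → . ; d], [B → . A ;], [B → . d], [B' → . B] }  — shift
  I1: { [A → ) .] }  — reduce
  I2: { [A → - .] }  — reduce
  I3: { [B → ; . d] }  — shift
  I4: { [A → A . - -], [B → A . ;] }  — shift
  I5: { [B' → B .] }  — accept
  I6: { [B → d .] }  — reduce
  I7: { [A → A - . -] }  — shift
  I8: { [B → A ; .] }  — reduce
  I9: { [A → A - - .] }  — reduce
  I10: { [B → ; d .] }  — reduce

Every state is either a pure shift/goto state or contains exactly one complete item and nothing to shift — no conflicts. The grammar is LR(0).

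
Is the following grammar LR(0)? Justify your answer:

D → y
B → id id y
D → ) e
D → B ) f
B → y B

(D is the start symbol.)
A grammar is LR(0) if no state in the canonical LR(0) collection has:
  - both a shift item (dot before a terminal) and a complete item (shift-reduce conflict), or
  - two or more complete items (reduce-reduce conflict; the accept item [D' → D .] counts as a complete item here).

Augment with D' → D and build the canonical LR(0) collection (I0 = CLOSURE({[D' → . D]}), then GOTO on every symbol after a dot until no new states appear). It has 13 states:
  I0: { [B → . id id y], [B → . y B], [D → . ) e], [D → . B ) f], [D → . y], [D' → . D] }  — shift
  I1: { [D → ) . e] }  — shift
  I2: { [D → B . ) f] }  — shift
  I3: { [D' → D .] }  — accept
  I4: { [B → id . id y] }  — shift
  I5: { [B → . id id y], [B → . y B], [B → y . B], [D → y .] }  — shift, reduce
  I6: { [B → y B .] }  — reduce
  I7: { [B → . id id y], [B → . y B], [B → y . B] }  — shift
  I8: { [B → id id . y] }  — shift
  I9: { [B → id id y .] }  — reduce
  I10: { [D → B ) . f] }  — shift
  I11: { [D → B ) f .] }  — reduce
  I12: { [D → ) e .] }  — reduce

Conflict in state I5:
  Shift-reduce conflict between [D → y .] and [B → . id id y]
So the grammar is NOT LR(0).

Answer: No. Shift-reduce conflict between [D → y .] and [B → . id id y]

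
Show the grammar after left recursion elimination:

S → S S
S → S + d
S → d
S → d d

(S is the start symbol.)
S is directly left-recursive. The standard transformation for
  A → A α₁ | ... | A α_m | β₁ | ... | β_n
is
  A  → β₁ A' | ... | β_n A'
  A' → α₁ A' | ... | α_m A' | ε

S → d becomes S → d S'
S → d d becomes S → d d S'
S → S S becomes S' → S S'
S → S + d becomes S' → + d S'
Add S' → ε

Resulting grammar:
S → d S'
S → d d S'
S' → S S'
S' → + d S'
S' → ε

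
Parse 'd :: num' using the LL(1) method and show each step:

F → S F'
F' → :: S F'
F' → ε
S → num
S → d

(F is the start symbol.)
Stack is shown with the top on the left.

Stack      Input       Action
-----------------------------
F $        d :: num $  output F → S F'
S F' $     d :: num $  output S → d
d F' $     d :: num $  match 'd'
F' $       :: num $    output F' → :: S F'
:: S F' $  :: num $    match '::'
S F' $     num $       output S → num
num F' $   num $       match 'num'
F' $       $           output F' → ε
$          $           accept

The string is accepted.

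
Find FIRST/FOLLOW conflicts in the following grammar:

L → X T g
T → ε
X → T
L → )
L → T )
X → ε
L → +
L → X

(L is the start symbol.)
No FIRST/FOLLOW conflicts.

A FIRST/FOLLOW conflict occurs when a non-terminal N has a nullable alternative N → β (β ⇒* ε) and another alternative N → α with FIRST(α) ∩ FOLLOW(N) ≠ ∅: on such a lookahead the parser cannot decide between expanding α and letting N vanish via β.

Nullable non-terminals: L, T, X.
FIRST sets used below: FIRST(X) = { ε }, FIRST(T) = { ε }

L: nullable alternative(s) L → X; FOLLOW(L) = { $ }
  L → X T g: FIRST \ {ε} = { 'g' } — disjoint from FOLLOW(L)
  L → ): FIRST \ {ε} = { ')' } — disjoint from FOLLOW(L)
  L → T ): FIRST \ {ε} = { ')' } — disjoint from FOLLOW(L)
  L → +: FIRST \ {ε} = { '+' } — disjoint from FOLLOW(L)
  L → X: FIRST \ {ε} = { } — this is the only nullable alternative, skip
T has a nullable alternative but only one production, so nothing to check.

X: nullable alternative(s) X → T, X → ε; FOLLOW(X) = { $, 'g' }
  X → T: FIRST \ {ε} = { } — disjoint from FOLLOW(X)
  X → ε: FIRST \ {ε} = { } — disjoint from FOLLOW(X)

No FIRST/FOLLOW conflicts found.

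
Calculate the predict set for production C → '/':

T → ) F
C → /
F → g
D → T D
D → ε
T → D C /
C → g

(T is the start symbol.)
PREDICT(C → '/') = (FIRST(RHS) \ {ε}) ∪ (FOLLOW(C) if ε ∈ FIRST(RHS), i.e. RHS ⇒* ε)
FIRST('/') = { '/' }
ε ∉ FIRST('/'), so FOLLOW(C) is not added.
PREDICT(C → '/') = { '/' }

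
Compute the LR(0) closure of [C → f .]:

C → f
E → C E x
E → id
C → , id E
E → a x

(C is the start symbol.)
Start with: [C → f .]
The dot is at the end, so nothing is added.

CLOSURE = { [C → f .] }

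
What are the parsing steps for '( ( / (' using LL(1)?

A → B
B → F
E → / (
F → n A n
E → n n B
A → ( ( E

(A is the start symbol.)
Stack is shown with the top on the left.

Stack    Input      Action
--------------------------
A $      ( ( / ( $  output A → ( ( E
( ( E $  ( ( / ( $  match '('
( E $    ( / ( $    match '('
E $      / ( $      output E → / (
/ ( $    / ( $      match '/'
( $      ( $        match '('
$        $          accept

The string is accepted.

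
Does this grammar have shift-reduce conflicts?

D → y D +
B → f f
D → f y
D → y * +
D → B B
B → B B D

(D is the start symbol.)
A shift-reduce conflict occurs when an LR(0) state has both:
  - a complete (reduce) item [A → α .] (dot at the end), and
  - a shift item [B → β . c γ] (dot before a terminal).

Augment with D' → D and build the canonical LR(0) collection (I0 = CLOSURE({[D' → . D]}), then GOTO on every symbol after a dot until no new states appear). It has 16 states:
  I0: { [B → . B B D], [B → . f f], [D → . B B], [D → . f y], [D → . y * +], [D → . y D +], [D' → . D] }  — shift
  I1: { [B → . B B D], [B → . f f], [B → B . B D], [D → B . B] }  — shift
  I2: { [D' → D .] }  — accept
  I3: { [B → f . f], [D → f . y] }  — shift
  I4: { [B → . B B D], [B → . f f], [D → . B B], [D → . f y], [D → . y * +], [D → . y D +], [D → y . * +], [D → y . D +] }  — shift
  I5: { [D → y * . +] }  — shift
  I6: { [D → y D . +] }  — shift
  I7: { [D → y D + .] }  — reduce
  I8: { [D → y * + .] }  — reduce
  I9: { [B → f f .] }  — reduce
  I10: { [D → f y .] }  — reduce
  I11: { [B → . B B D], [B → . f f], [B → B . B D], [B → B B . D], [D → . B B], [D → . f y], [D → . y * +], [D → . y D +], [D → B B .] }  — shift, reduce
  I12: { [B → f . f] }  — shift
  I13: { [B → . B B D], [B → . f f], [B → B . B D], [B → B B . D], [D → . B B], [D → . f y], [D → . y * +], [D → . y D +], [D → B . B] }  — shift
  I14: { [B → B B D .] }  — reduce
  I15: { [B → . B B D], [B → . f f], [B → B . B D], [B → B B . D], [D → . B B], [D → . f y], [D → . y * +], [D → . y D +], [D → B . B], [D → B B .] }  — shift, reduce

I11 contains reduce item [D → B B .] and shift items [B → . f f], [D → . f y], [D → . y * +], [D → . y D +] — shift-reduce conflict.
I15 contains reduce item [D → B B .] and shift items [B → . f f], [D → . f y], [D → . y * +], [D → . y D +] — shift-reduce conflict.

Answer: Yes — I11: [D → B B .] vs [B → . f f]; I15: [D → B B .] vs [B → . f f]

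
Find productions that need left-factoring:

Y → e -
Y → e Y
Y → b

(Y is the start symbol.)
Left-factoring is needed when two productions for the same non-terminal
share a common prefix on the right-hand side.

Productions for Y:
  Y → e -
  Y → e Y
  Y → b

Found common prefix 'e' in productions for Y

Answer: Yes, Y has productions with common prefix 'e'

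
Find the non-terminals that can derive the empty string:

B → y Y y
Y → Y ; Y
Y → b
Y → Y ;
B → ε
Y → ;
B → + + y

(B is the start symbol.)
{ 'B' }

ε-productions: B → ε
So B is immediately nullable.
No further non-terminal can be added: every production for the remaining non-terminals contains a terminal or a non-nullable non-terminal.
Nullable = { 'B' }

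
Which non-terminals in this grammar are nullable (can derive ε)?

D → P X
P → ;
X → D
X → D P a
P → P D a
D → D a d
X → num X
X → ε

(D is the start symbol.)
{ 'X' }

A non-terminal is nullable if it can derive ε (the empty string): either it has an ε-production, or it has a production whose right-hand side consists entirely of nullable non-terminals.

ε-productions: X → ε
So X is immediately nullable.
No further non-terminal can be added: every production for the remaining non-terminals contains a terminal or a non-nullable non-terminal.
Nullable = { 'X' }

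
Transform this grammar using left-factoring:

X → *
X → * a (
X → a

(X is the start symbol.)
Left-factoring transforms A → αβ₁ | αβ₂ into A → αA' and A' → β₁ | β₂
(α is the longest common prefix among the alternatives). Repeat until
no nonterminal has two alternatives with a common prefix.

Round 1: X has alternatives sharing prefix '*'. Introduce X': X → * X'
  Add: X' → ε
  Add: X' → a (

No remaining common prefixes — done.

Resulting grammar:
X → * X'
X' → ε
X' → a (
X → a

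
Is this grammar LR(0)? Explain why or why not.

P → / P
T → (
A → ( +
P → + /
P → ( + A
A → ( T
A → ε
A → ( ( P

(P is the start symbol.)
A grammar is LR(0) if no state in the canonical LR(0) collection has:
  - both a shift item (dot before a terminal) and a complete item (shift-reduce conflict), or
  - two or more complete items (reduce-reduce conflict; the accept item [P' → P .] counts as a complete item here).

Augment with P' → P and build the canonical LR(0) collection (I0 = CLOSURE({[P' → . P]}), then GOTO on every symbol after a dot until no new states appear). It has 14 states:
  I0: { [P → . ( + A], [P → . + /], [P → . / P], [P' → . P] }  — shift
  I1: { [P → ( . + A] }  — shift
  I2: { [P → + . /] }  — shift
  I3: { [P → . ( + A], [P → . + /], [P → . / P], [P → / . P] }  — shift
  I4: { [P' → P .] }  — accept
  I5: { [P → / P .] }  — reduce
  I6: { [P → + / .] }  — reduce
  I7: { [A → . ( ( P], [A → . ( +], [A → . ( T], [A → .], [P → ( + . A] }  — shift, reduce
  I8: { [A → ( . ( P], [A → ( . +], [A → ( . T], [T → . (] }  — shift
  I9: { [P → ( + A .] }  — reduce
  I10: { [A → ( ( . P], [P → . ( + A], [P → . + /], [P → . / P], [T → ( .] }  — shift, reduce
  I11: { [A → ( + .] }  — reduce
  I12: { [A → ( T .] }  — reduce
  I13: { [A → ( ( P .] }  — reduce

Conflict in state I7:
  Shift-reduce conflict between [A → .] and [A → . ( ( P]
So the grammar is NOT LR(0).

Answer: No. Shift-reduce conflict between [A → .] and [A → . ( ( P]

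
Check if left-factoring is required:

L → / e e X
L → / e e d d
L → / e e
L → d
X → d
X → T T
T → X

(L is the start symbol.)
Yes, L has productions with common prefix '/ e e'

Left-factoring is needed when two productions for the same non-terminal
share a common prefix on the right-hand side.

Productions for L:
  L → / e e X
  L → / e e d d
  L → / e e
  L → d
Productions for X:
  X → d
  X → T T

Found common prefix '/ e e' in productions for L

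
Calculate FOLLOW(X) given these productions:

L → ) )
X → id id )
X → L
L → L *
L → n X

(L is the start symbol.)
To compute FOLLOW(X), find every occurrence of X on a right-hand side N → α X β: add FIRST(β) \ {ε}, and if β is empty or nullable also add FOLLOW(N). Iterate to a fixed point.

In L → n X: X is at the end, add FOLLOW(L)

The FOLLOW sets referred to above (computed the same way, to a fixed point):
  FOLLOW(L) = { $, '*' }

Taking the union: FOLLOW(X) = { $, '*' }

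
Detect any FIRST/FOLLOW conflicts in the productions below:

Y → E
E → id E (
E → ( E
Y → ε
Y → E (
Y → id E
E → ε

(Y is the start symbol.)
A FIRST/FOLLOW conflict occurs when a non-terminal N has a nullable alternative N → β (β ⇒* ε) and another alternative N → α with FIRST(α) ∩ FOLLOW(N) ≠ ∅: on such a lookahead the parser cannot decide between expanding α and letting N vanish via β.

Nullable non-terminals: E, Y.
FIRST sets used below: FIRST(E) = { '(', 'id', ε }

E: nullable alternative(s) E → ε; FOLLOW(E) = { $, '(' }
  E → id E (: FIRST \ {ε} = { 'id' } — disjoint from FOLLOW(E)
  E → ( E: FIRST \ {ε} = { '(' } — overlaps FOLLOW(E) on { '(' }: CONFLICT
  E → ε: FIRST \ {ε} = { } — this is the only nullable alternative, skip

Y: nullable alternative(s) Y → E, Y → ε; FOLLOW(Y) = { $ }
  Y → E: FIRST \ {ε} = { '(', 'id' } — disjoint from FOLLOW(Y)
  Y → ε: FIRST \ {ε} = { } — disjoint from FOLLOW(Y)
  Y → E (: FIRST \ {ε} = { '(', 'id' } — disjoint from FOLLOW(Y)
  Y → id E: FIRST \ {ε} = { 'id' } — disjoint from FOLLOW(Y)

So the grammar has 1 FIRST/FOLLOW conflict (marked CONFLICT above).

Answer: Yes. E → '(' E with FOLLOW(E) on { '(' }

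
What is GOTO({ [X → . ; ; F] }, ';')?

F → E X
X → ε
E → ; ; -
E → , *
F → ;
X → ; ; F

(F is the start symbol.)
GOTO(I, ';') = CLOSURE({ [A → αX.β] : [A → α.Xβ] ∈ I, X = ';' })

Items with dot before ';', with the dot advanced:
  [X → . ; ; F] → [X → ; . ; F]
Closure adds nothing (no advanced item has the dot before a non-terminal).

GOTO = { [X → ; . ; F] }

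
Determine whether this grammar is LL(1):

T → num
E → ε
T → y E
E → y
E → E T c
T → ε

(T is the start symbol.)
No. Predict set conflict for E: { 'y' }

A grammar is LL(1) if for each non-terminal N with multiple productions, the predict sets of those productions are pairwise disjoint, where PREDICT(N → α) = (FIRST(α) \ {ε}) ∪ (FOLLOW(N) if α ⇒* ε).

Relevant sets:
  FIRST(E) = { 'c', 'num', 'y', ε }
  FIRST(T) = { 'num', 'y', ε }
  FOLLOW(T) = { $, 'c' }
  FOLLOW(E) = { $, 'c', 'num', 'y' }

For T:
  PREDICT(T → num) = { 'num' }
  PREDICT(T → y E) = { 'y' }
  PREDICT(T → ε) = { $, 'c' }
For E:
  PREDICT(E → ε) = { $, 'c', 'num', 'y' }
  PREDICT(E → y) = { 'y' }
  PREDICT(E → E T c) = { 'c', 'num', 'y' }

Conflict found: Predict set conflict for E: { 'y' }
The grammar is NOT LL(1).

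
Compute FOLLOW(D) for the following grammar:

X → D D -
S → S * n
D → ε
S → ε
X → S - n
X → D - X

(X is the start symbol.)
In X → D D -: D is followed by D '-', add FIRST(D '-') \ {ε} = { '-' }
In X → D D -: D is followed by '-', add FIRST('-') \ {ε} = { '-' }
In X → D - X: D is followed by '-' X, add FIRST('-' X) \ {ε} = { '-' }

Taking the union: FOLLOW(D) = { '-' }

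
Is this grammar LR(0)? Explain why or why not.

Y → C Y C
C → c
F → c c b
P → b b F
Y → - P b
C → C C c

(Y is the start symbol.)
No. Shift-reduce conflict between [Y → C Y C .] and [C → . c]

A grammar is LR(0) if no state in the canonical LR(0) collection has:
  - both a shift item (dot before a terminal) and a complete item (shift-reduce conflict), or
  - two or more complete items (reduce-reduce conflict; the accept item [Y' → Y .] counts as a complete item here).

Augment with Y' → Y and build the canonical LR(0) collection (I0 = CLOSURE({[Y' → . Y]}), then GOTO on every symbol after a dot until no new states appear). It has 18 states:
  I0: { [C → . C C c], [C → . c], [Y → . - P b], [Y → . C Y C], [Y' → . Y] }  — shift
  I1: { [P → . b b F], [Y → - . P b] }  — shift
  I2: { [C → . C C c], [C → . c], [C → C . C c], [Y → . - P b], [Y → . C Y C], [Y → C . Y C] }  — shift
  I3: { [Y' → Y .] }  — accept
  I4: { [C → c .] }  — reduce
  I5: { [C → . C C c], [C → . c], [C → C . C c], [C → C C . c], [Y → . - P b], [Y → . C Y C], [Y → C . Y C] }  — shift
  I6: { [C → . C C c], [C → . c], [Y → C Y . C] }  — shift
  I7: { [C → . C C c], [C → . c], [C → C . C c], [Y → C Y C .] }  — shift, reduce
  I8: { [C → . C C c], [C → . c], [C → C . C c], [C → C C . c] }  — shift
  I9: { [C → C C c .], [C → c .] }  — 2 reduces
  I10: { [Y → - P . b] }  — shift
  I11: { [P → b . b F] }  — shift
  I12: { [F → . c c b], [P → b b . F] }  — shift
  I13: { [P → b b F .] }  — reduce
  I14: { [F → c . c b] }  — shift
  I15: { [F → c c . b] }  — shift
  I16: { [F → c c b .] }  — reduce
  I17: { [Y → - P b .] }  — reduce

Conflict in state I7:
  Shift-reduce conflict between [Y → C Y C .] and [C → . c]
So the grammar is NOT LR(0).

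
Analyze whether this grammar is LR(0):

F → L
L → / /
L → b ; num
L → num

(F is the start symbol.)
A grammar is LR(0) if no state in the canonical LR(0) collection has:
  - both a shift item (dot before a terminal) and a complete item (shift-reduce conflict), or
  - two or more complete items (reduce-reduce conflict; the accept item [F' → F .] counts as a complete item here).

Augment with F' → F and build the canonical LR(0) collection (I0 = CLOSURE({[F' → . F]}), then GOTO on every symbol after a dot until no new states appear). It has 9 states:
  I0: { [F → . L], [F' → . F], [L → . / /], [L → . b ; num], [L → . num] }  — shift
  I1: { [L → / . /] }  — shift
  I2: { [F' → F .] }  — accept
  I3: { [F → L .] }  — reduce
  I4: { [L → b . ; num] }  — shift
  I5: { [L → num .] }  — reduce
  I6: { [L → b ; . num] }  — shift
  I7: { [L → b ; num .] }  — reduce
  I8: { [L → / / .] }  — reduce

Every state is either a pure shift/goto state or contains exactly one complete item and nothing to shift — no conflicts. The grammar is LR(0).

Answer: Yes, the grammar is LR(0)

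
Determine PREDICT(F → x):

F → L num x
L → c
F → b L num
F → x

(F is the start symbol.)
{ 'x' }

PREDICT(F → x) = (FIRST(RHS) \ {ε}) ∪ (FOLLOW(F) if ε ∈ FIRST(RHS), i.e. RHS ⇒* ε)
FIRST(x) = { 'x' }
ε ∉ FIRST(x), so FOLLOW(F) is not added.
PREDICT(F → x) = { 'x' }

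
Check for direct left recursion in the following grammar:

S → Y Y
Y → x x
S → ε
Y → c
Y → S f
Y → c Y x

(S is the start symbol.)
No direct left recursion

S → Y Y: starts with Y
Y → x x: starts with x
S → ε: starts with ε
Y → c: starts with c
Y → S f: starts with S
Y → c Y x: starts with c

No direct left recursion found.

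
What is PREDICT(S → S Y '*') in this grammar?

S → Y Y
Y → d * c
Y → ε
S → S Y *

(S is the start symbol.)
{ '*', 'd' }

PREDICT(S → S Y '*') = (FIRST(RHS) \ {ε}) ∪ (FOLLOW(S) if ε ∈ FIRST(RHS), i.e. RHS ⇒* ε)
FIRST(S) = { '*', 'd', ε }
FIRST(Y) = { 'd', ε }
FIRST(S Y '*') = { '*', 'd' }
ε ∉ FIRST(S Y '*'), so FOLLOW(S) is not added.
PREDICT(S → S Y '*') = { '*', 'd' }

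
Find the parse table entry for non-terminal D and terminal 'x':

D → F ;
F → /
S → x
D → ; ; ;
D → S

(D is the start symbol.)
To find M[D, 'x'], we find productions for D where 'x' is in the predict set (PREDICT(N → α) = (FIRST(α) \ {ε}) ∪ (FOLLOW(N) if α ⇒* ε)).

Relevant sets:
  FIRST(F) = { '/' }
  FIRST(S) = { 'x' }

D → F ;: PREDICT = { '/' }
D → ; ; ;: PREDICT = { ';' }
D → S: PREDICT = { 'x' }
  'x' is in predict set, so this production goes in M[D, 'x']

M[D, 'x'] = D → S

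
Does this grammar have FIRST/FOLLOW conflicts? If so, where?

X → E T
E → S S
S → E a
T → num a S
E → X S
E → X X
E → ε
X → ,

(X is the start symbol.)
Yes. E → S S with FOLLOW(E) on { 'a', 'num' }; E → X S with FOLLOW(E) on { 'a', 'num' }; E → X X with FOLLOW(E) on { 'a', 'num' }

Nullable non-terminals: E.
FIRST sets used below: FIRST(S) = { ',', 'a', 'num' }, FIRST(X) = { ',', 'a', 'num' }

E: nullable alternative(s) E → ε; FOLLOW(E) = { 'a', 'num' }
  E → S S: FIRST \ {ε} = { ',', 'a', 'num' } — overlaps FOLLOW(E) on { 'a', 'num' }: CONFLICT
  E → X S: FIRST \ {ε} = { ',', 'a', 'num' } — overlaps FOLLOW(E) on { 'a', 'num' }: CONFLICT
  E → X X: FIRST \ {ε} = { ',', 'a', 'num' } — overlaps FOLLOW(E) on { 'a', 'num' }: CONFLICT
  E → ε: FIRST \ {ε} = { } — this is the only nullable alternative, skip

S, T, X have no nullable alternative, so no FIRST/FOLLOW check is needed there.

So the grammar has 3 FIRST/FOLLOW conflicts (marked CONFLICT above).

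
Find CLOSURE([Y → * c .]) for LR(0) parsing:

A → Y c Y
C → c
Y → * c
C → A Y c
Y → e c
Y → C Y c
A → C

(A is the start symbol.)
To compute CLOSURE, for each item [A → α.Bβ] where B is a non-terminal, add [B → .γ] for all productions B → γ; repeat for the newly added items until nothing changes.

Start with: [Y → * c .]
The dot is at the end, so nothing is added.

CLOSURE = { [Y → * c .] }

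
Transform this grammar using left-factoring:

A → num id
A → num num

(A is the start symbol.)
Left-factoring transforms A → αβ₁ | αβ₂ into A → αA' and A' → β₁ | β₂
(α is the longest common prefix among the alternatives). Repeat until
no nonterminal has two alternatives with a common prefix.

Round 1: A has alternatives sharing prefix 'num'. Introduce A': A → num A'
  Add: A' → id
  Add: A' → num

No remaining common prefixes — done.

Resulting grammar:
A → num A'
A' → id
A' → num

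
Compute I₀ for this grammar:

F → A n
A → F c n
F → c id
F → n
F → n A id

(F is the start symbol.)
First, augment the grammar with F' → F
I₀ = CLOSURE({ [F' → . F] }):
  [F' → . F] has the dot before F: add [F → . A n], [F → . c id], [F → . n], [F → . n A id]
  [F → . A n] has the dot before A: add [A → . F c n]
No further items can be added.

I₀ = { [A → . F c n], [F → . A n], [F → . c id], [F → . n A id], [F → . n], [F' → . F] }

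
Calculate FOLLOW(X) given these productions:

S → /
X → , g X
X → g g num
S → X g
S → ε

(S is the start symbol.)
{ 'g' }

In X → , g X: X is at the end; this adds FOLLOW(X) to itself — nothing new
In S → X g: X is followed by g, add FIRST(g) \ {ε} = { 'g' }

Taking the union: FOLLOW(X) = { 'g' }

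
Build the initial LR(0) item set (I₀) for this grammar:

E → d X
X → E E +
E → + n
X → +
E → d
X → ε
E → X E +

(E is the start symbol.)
{ [E → . + n], [E → . X E +], [E → . d X], [E → . d], [E' → . E], [X → . +], [X → . E E +], [X → .] }

First, augment the grammar with E' → E
I₀ = CLOSURE({ [E' → . E] }):
  [E' → . E] has the dot before E: add [E → . d X], [E → . + n], [E → . d], [E → . X E +]
  [E → . X E +] has the dot before X: add [X → . E E +], [X → . +], [X → .]
No further items can be added.

I₀ = { [E → . + n], [E → . X E +], [E → . d X], [E → . d], [E' → . E], [X → . +], [X → . E E +], [X → .] }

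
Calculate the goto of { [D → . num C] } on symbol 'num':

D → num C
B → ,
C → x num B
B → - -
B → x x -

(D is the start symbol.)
{ [C → . x num B], [D → num . C] }

GOTO(I, 'num') = CLOSURE({ [A → αX.β] : [A → α.Xβ] ∈ I, X = 'num' })

Items with dot before 'num', with the dot advanced:
  [D → . num C] → [D → num . C]
Closure of the advanced items:
  [D → num . C] has the dot before C: add [C → . x num B]

GOTO = { [C → . x num B], [D → num . C] }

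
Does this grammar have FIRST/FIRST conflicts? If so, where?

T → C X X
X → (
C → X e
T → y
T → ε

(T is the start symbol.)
No FIRST/FIRST conflicts.

FIRST sets of the non-terminals at (or reachable through a nullable prefix from) the front of some alternative:
  FIRST(C) = { '(' }

Productions for T:
  T → C X X: FIRST = { '(' }
  T → y: FIRST = { 'y' }
  T → ε: FIRST = { ε }
X, C have only one production, so no FIRST/FIRST conflict is possible there.

All alternatives of each non-terminal have pairwise disjoint FIRST sets.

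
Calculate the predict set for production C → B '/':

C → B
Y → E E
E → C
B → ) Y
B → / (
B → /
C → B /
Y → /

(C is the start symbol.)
PREDICT(C → B '/') = (FIRST(RHS) \ {ε}) ∪ (FOLLOW(C) if ε ∈ FIRST(RHS), i.e. RHS ⇒* ε)
FIRST(B) = { ')', '/' }
FIRST(B '/') = { ')', '/' }
ε ∉ FIRST(B '/'), so FOLLOW(C) is not added.
PREDICT(C → B '/') = { ')', '/' }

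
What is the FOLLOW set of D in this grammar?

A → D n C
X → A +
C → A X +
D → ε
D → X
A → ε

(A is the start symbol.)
To compute FOLLOW(D), find every occurrence of D on a right-hand side N → α D β: add FIRST(β) \ {ε}, and if β is empty or nullable also add FOLLOW(N). Iterate to a fixed point.

In A → D n C: D is followed by n C, add FIRST(n C) \ {ε} = { 'n' }

Taking the union: FOLLOW(D) = { 'n' }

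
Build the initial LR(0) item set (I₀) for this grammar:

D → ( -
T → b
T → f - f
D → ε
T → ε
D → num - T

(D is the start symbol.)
First, augment the grammar with D' → D
I₀ = CLOSURE({ [D' → . D] }):
  [D' → . D] has the dot before D: add [D → . ( -], [D → .], [D → . num - T]
No further items can be added.

I₀ = { [D → . ( -], [D → . num - T], [D → .], [D' → . D] }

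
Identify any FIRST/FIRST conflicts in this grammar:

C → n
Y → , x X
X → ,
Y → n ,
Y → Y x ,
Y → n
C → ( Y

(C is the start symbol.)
A FIRST/FIRST conflict occurs when two productions N → α and N → β for the same non-terminal have FIRST(α) ∩ FIRST(β) ≠ ∅ (with ε ∈ FIRST of a nullable right-hand side, so two nullable alternatives also conflict).

FIRST sets of the non-terminals at (or reachable through a nullable prefix from) the front of some alternative:
  FIRST(Y) = { ',', 'n' }

Productions for C:
  C → n: FIRST = { 'n' }
  C → ( Y: FIRST = { '(' }
Productions for Y:
  Y → , x X: FIRST = { ',' }
  Y → n ,: FIRST = { 'n' }
  Y → Y x ,: FIRST = { ',', 'n' }
  Y → n: FIRST = { 'n' }
X has only one production, so no FIRST/FIRST conflict is possible there.

Conflict for Y: Y → , x X and Y → Y x ,
  Overlap: { ',' }
Conflict for Y: Y → n , and Y → Y x ,
  Overlap: { 'n' }
Conflict for Y: Y → n , and Y → n
  Overlap: { 'n' }
Conflict for Y: Y → Y x , and Y → n
  Overlap: { 'n' }

Answer: Yes. Y → ',' x X / Y → Y x ',' on { ',' }; Y → n ',' / Y → Y x ',' on { 'n' }; Y → n ',' / Y → n on { 'n' }; Y → Y x ',' / Y → n on { 'n' }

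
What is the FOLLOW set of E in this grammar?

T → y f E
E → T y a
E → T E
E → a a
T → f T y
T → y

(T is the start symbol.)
{ $, 'a', 'f', 'y' }

In T → y f E: E is at the end, add FOLLOW(T)
In E → T E: E is at the end; this adds FOLLOW(E) to itself — nothing new

The FOLLOW sets referred to above (computed the same way, to a fixed point):
  FOLLOW(T) = { $, 'a', 'f', 'y' }

Taking the union: FOLLOW(E) = { $, 'a', 'f', 'y' }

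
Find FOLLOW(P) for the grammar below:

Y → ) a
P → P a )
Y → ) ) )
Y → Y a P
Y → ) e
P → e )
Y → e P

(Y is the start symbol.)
To compute FOLLOW(P), find every occurrence of P on a right-hand side N → α P β: add FIRST(β) \ {ε}, and if β is empty or nullable also add FOLLOW(N). Iterate to a fixed point.

In P → P a ): P is followed by a ')', add FIRST(a ')') \ {ε} = { 'a' }
In Y → Y a P: P is at the end, add FOLLOW(Y)
In Y → e P: P is at the end, add FOLLOW(Y)

The FOLLOW sets referred to above (computed the same way, to a fixed point):
  FOLLOW(Y) = { $, 'a' }

Taking the union: FOLLOW(P) = { $, 'a' }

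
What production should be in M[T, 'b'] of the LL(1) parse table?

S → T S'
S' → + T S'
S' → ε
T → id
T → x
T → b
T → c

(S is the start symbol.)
To find M[T, 'b'], we find productions for T where 'b' is in the predict set (PREDICT(N → α) = (FIRST(α) \ {ε}) ∪ (FOLLOW(N) if α ⇒* ε)).

T → id: PREDICT = { 'id' }
T → x: PREDICT = { 'x' }
T → b: PREDICT = { 'b' }
  'b' is in predict set, so this production goes in M[T, 'b']
T → c: PREDICT = { 'c' }

M[T, 'b'] = T → b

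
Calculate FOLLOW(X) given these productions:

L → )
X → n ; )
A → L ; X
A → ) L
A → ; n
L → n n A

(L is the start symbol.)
To compute FOLLOW(X), find every occurrence of X on a right-hand side N → α X β: add FIRST(β) \ {ε}, and if β is empty or nullable also add FOLLOW(N). Iterate to a fixed point.

In A → L ; X: X is at the end, add FOLLOW(A)

The FOLLOW sets referred to above (computed the same way, to a fixed point):
  FOLLOW(A) = { $, ';' }

Taking the union: FOLLOW(X) = { $, ';' }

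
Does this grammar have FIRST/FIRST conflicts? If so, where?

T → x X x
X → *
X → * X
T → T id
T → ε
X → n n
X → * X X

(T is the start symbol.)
FIRST sets of the non-terminals at (or reachable through a nullable prefix from) the front of some alternative:
  FIRST(T) = { 'id', 'x', ε }

Productions for T:
  T → x X x: FIRST = { 'x' }
  T → T id: FIRST = { 'id', 'x' }
  T → ε: FIRST = { ε }
Productions for X:
  X → *: FIRST = { '*' }
  X → * X: FIRST = { '*' }
  X → n n: FIRST = { 'n' }
  X → * X X: FIRST = { '*' }

Conflict for T: T → x X x and T → T id
  Overlap: { 'x' }
Conflict for X: X → * and X → * X
  Overlap: { '*' }
Conflict for X: X → * and X → * X X
  Overlap: { '*' }
Conflict for X: X → * X and X → * X X
  Overlap: { '*' }

Answer: Yes. T → x X x / T → T id on { 'x' }; X → '*' / X → '*' X on { '*' }; X → '*' / X → '*' X X on { '*' }; X → '*' X / X → '*' X X on { '*' }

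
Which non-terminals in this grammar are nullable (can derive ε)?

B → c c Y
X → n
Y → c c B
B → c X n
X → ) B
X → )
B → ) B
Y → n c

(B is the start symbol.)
A non-terminal is nullable if it can derive ε (the empty string): either it has an ε-production, or it has a production whose right-hand side consists entirely of nullable non-terminals.

There are no ε-productions, so no non-terminal can derive ε.
No non-terminals are nullable.

Answer: None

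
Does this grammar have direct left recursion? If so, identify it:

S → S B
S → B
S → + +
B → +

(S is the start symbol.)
Yes, S is left-recursive

Direct left recursion occurs when N → N α for some non-terminal N (the right-hand side begins with the left-hand side itself).

S → S B: LEFT RECURSIVE (starts with S)
S → B: starts with B
S → + +: starts with '+'
B → +: starts with '+'

The grammar has direct left recursion on: S.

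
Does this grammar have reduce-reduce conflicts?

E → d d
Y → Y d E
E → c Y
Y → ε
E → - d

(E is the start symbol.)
No reduce-reduce conflicts

Augment with E' → E and build the canonical LR(0) collection (I0 = CLOSURE({[E' → . E]}), then GOTO on every symbol after a dot until no new states appear). It has 10 states:
  I0: { [E → . - d], [E → . c Y], [E → . d d], [E' → . E] }  — shift
  I1: { [E → - . d] }  — shift
  I2: { [E' → E .] }  — accept
  I3: { [E → c . Y], [Y → . Y d E], [Y → .] }  — reduce
  I4: { [E → d . d] }  — shift
  I5: { [E → d d .] }  — reduce
  I6: { [E → c Y .], [Y → Y . d E] }  — shift, reduce
  I7: { [E → . - d], [E → . c Y], [E → . d d], [Y → Y d . E] }  — shift
  I8: { [Y → Y d E .] }  — reduce
  I9: { [E → - d .] }  — reduce

No state contains more than one complete item.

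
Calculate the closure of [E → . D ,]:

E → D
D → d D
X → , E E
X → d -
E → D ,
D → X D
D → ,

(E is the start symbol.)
To compute CLOSURE, for each item [A → α.Bβ] where B is a non-terminal, add [B → .γ] for all productions B → γ; repeat for the newly added items until nothing changes.

Start with: [E → . D ,]
  [E → . D ,] has the dot before D: add [D → . d D], [D → . X D], [D → . ,]
  [D → . X D] has the dot before X: add [X → . , E E], [X → . d -]
No further items can be added.

CLOSURE = { [D → . ,], [D → . X D], [D → . d D], [E → . D ,], [X → . , E E], [X → . d -] }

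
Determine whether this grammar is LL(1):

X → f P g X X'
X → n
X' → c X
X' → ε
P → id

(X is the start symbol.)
No. Predict set conflict for X': { 'c' }

Relevant sets:
  FOLLOW(X') = { $, 'c' }

For X:
  PREDICT(X → f P g X X') = { 'f' }
  PREDICT(X → n) = { 'n' }
For X':
  PREDICT(X' → c X) = { 'c' }
  PREDICT(X' → ε) = { $, 'c' }
P has a single production, so nothing to check there.

Conflict found: Predict set conflict for X': { 'c' }
The grammar is NOT LL(1).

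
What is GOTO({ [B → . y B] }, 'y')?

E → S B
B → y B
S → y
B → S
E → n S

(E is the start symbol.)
GOTO(I, 'y') = CLOSURE({ [A → αX.β] : [A → α.Xβ] ∈ I, X = 'y' })

Items with dot before 'y', with the dot advanced:
  [B → . y B] → [B → y . B]
Closure of the advanced items:
  [B → y . B] has the dot before B: add [B → . y B], [B → . S]
  [B → . S] has the dot before S: add [S → . y]

GOTO = { [B → . S], [B → . y B], [B → y . B], [S → . y] }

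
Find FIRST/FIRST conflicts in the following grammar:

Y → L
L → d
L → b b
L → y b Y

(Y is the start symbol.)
No FIRST/FIRST conflicts.

Productions for L:
  L → d: FIRST = { 'd' }
  L → b b: FIRST = { 'b' }
  L → y b Y: FIRST = { 'y' }
Y has only one production, so no FIRST/FIRST conflict is possible there.

All alternatives of each non-terminal have pairwise disjoint FIRST sets.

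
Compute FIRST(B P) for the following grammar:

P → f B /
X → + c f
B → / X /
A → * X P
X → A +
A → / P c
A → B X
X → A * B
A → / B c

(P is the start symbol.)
{ '/' }

FIRST sets of the non-terminals involved (from the grammar, by fixed-point iteration):
  FIRST(B) = { '/' }

To compute FIRST(B P), process the symbols left to right:
Symbol B is a non-terminal. Add FIRST(B) \ {ε} = { '/' }
B is not nullable (ε ∉ FIRST(B)), so stop here.
FIRST(B P) = { '/' }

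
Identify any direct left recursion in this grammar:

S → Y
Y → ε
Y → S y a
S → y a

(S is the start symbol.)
No direct left recursion

Direct left recursion occurs when N → N α for some non-terminal N (the right-hand side begins with the left-hand side itself).

S → Y: starts with Y
Y → ε: starts with ε
Y → S y a: starts with S
S → y a: starts with y

No direct left recursion found.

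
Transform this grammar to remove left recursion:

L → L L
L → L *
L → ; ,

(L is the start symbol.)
L → ; , L'
L' → L L'
L' → * L'
L' → ε

L is directly left-recursive. The standard transformation for
  A → A α₁ | ... | A α_m | β₁ | ... | β_n
is
  A  → β₁ A' | ... | β_n A'
  A' → α₁ A' | ... | α_m A' | ε

L → ; , becomes L → ; , L'
L → L L becomes L' → L L'
L → L * becomes L' → * L'
Add L' → ε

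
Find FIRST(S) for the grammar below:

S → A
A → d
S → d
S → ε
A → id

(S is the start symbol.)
To compute FIRST(S), examine every production with S on the left-hand side, reading each right-hand side left to right until a non-nullable symbol is reached.

FIRST sets of the other non-terminals involved (by the same procedure, iterated to a fixed point):
  FIRST(A) = { 'd', 'id' }

From S → A:
  - A is a non-terminal: add FIRST(A) \ {ε} = { 'd', 'id' }
    A is not nullable, so stop
From S → d:
  - d is a terminal: add 'd' and stop
From S → ε:
  - ε-production, so ε ∈ FIRST(S)

Collecting: FIRST(S) = { 'd', 'id', ε }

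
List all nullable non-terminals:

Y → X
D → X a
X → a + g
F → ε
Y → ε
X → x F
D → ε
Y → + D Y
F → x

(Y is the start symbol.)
ε-productions: F → ε, Y → ε, D → ε
So F, Y, D are immediately nullable.
No further non-terminal can be added: every production for the remaining non-terminals contains a terminal or a non-nullable non-terminal.
Nullable = { 'D', 'F', 'Y' }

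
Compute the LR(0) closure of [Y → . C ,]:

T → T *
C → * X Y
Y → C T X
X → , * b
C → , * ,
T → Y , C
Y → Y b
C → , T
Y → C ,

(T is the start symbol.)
To compute CLOSURE, for each item [A → α.Bβ] where B is a non-terminal, add [B → .γ] for all productions B → γ; repeat for the newly added items until nothing changes.

Start with: [Y → . C ,]
  [Y → . C ,] has the dot before C: add [C → . * X Y], [C → . , * ,], [C → . , T]
No further items can be added.

CLOSURE = { [C → . * X Y], [C → . , * ,], [C → . , T], [Y → . C ,] }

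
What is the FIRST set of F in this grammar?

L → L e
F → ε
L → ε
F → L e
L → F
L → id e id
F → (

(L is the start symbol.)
To compute FIRST(F), examine every production with F on the left-hand side, reading each right-hand side left to right until a non-nullable symbol is reached.

FIRST sets of the other non-terminals involved (by the same procedure, iterated to a fixed point):
  FIRST(L) = { '(', 'e', 'id', ε }

From F → ε:
  - ε-production, so ε ∈ FIRST(F)
From F → L e:
  - L is a non-terminal: add FIRST(L) \ {ε} = { '(', 'e', 'id' }
    L is nullable, so continue to the next symbol
  - e is a terminal: add 'e' and stop
From F → (:
  - '(' is a terminal: add '(' and stop

Collecting: FIRST(F) = { '(', 'e', 'id', ε }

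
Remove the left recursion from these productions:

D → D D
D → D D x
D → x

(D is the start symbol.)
D → x D'
D' → D D'
D' → D x D'
D' → ε

D is directly left-recursive. The standard transformation for
  A → A α₁ | ... | A α_m | β₁ | ... | β_n
is
  A  → β₁ A' | ... | β_n A'
  A' → α₁ A' | ... | α_m A' | ε

D → x becomes D → x D'
D → D D becomes D' → D D'
D → D D x becomes D' → D x D'
Add D' → ε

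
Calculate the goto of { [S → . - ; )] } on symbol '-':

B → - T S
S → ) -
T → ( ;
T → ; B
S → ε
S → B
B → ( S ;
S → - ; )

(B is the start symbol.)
GOTO(I, '-') = CLOSURE({ [A → αX.β] : [A → α.Xβ] ∈ I, X = '-' })

Items with dot before '-', with the dot advanced:
  [S → . - ; )] → [S → - . ; )]
Closure adds nothing (no advanced item has the dot before a non-terminal).

GOTO = { [S → - . ; )] }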